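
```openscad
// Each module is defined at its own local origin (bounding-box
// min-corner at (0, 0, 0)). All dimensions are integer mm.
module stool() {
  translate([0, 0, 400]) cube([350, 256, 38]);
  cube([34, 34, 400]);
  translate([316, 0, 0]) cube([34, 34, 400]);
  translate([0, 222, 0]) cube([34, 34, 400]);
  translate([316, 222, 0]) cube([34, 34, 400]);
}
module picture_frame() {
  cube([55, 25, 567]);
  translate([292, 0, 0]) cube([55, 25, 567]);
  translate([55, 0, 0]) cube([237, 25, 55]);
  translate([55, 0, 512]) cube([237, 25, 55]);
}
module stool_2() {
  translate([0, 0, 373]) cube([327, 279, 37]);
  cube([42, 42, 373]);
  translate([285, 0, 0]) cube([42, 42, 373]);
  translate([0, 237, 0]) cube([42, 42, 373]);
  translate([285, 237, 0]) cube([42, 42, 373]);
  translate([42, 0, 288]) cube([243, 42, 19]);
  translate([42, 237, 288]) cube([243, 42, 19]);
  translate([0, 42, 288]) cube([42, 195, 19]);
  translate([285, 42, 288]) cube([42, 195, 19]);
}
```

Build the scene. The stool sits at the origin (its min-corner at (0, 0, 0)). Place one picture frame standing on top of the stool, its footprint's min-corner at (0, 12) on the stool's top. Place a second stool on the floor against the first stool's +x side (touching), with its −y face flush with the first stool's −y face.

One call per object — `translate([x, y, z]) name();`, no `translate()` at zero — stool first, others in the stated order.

stool();
translate([0, 12, 438]) picture_frame();
translate([350, 0, 0]) stool_2();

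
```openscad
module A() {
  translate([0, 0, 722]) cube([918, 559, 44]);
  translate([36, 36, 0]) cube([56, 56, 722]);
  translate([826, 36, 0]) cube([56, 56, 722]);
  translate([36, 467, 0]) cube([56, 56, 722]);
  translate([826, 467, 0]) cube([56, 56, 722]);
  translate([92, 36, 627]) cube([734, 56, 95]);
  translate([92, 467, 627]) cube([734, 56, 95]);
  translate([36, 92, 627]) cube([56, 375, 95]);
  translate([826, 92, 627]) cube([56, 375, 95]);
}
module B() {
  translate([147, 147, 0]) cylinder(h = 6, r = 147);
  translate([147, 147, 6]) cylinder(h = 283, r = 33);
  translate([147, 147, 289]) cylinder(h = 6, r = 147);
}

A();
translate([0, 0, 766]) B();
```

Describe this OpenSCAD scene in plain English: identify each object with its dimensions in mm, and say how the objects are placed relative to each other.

A is a rectangular dining table. The top is 918×559×44 mm with its upper surface at z = 766 mm. It stands on four 56×56 mm square legs, each inset 36 mm from the nearest pair of top edges, running from the floor to the underside of the top. Four apron rails, 56 mm thick and 95 mm tall, run between adjacent legs with their top edges flush with the underside of the top and their outer faces flush with the legs' outer faces.

B is a spool: two coaxial disc flanges of radius 147 mm and thickness 6 mm, joined by a core cylinder of radius 33 mm and height 283 mm. The lower flange rests on z = 0 and the three cylinders share a vertical axis.

The spool is on top of the table.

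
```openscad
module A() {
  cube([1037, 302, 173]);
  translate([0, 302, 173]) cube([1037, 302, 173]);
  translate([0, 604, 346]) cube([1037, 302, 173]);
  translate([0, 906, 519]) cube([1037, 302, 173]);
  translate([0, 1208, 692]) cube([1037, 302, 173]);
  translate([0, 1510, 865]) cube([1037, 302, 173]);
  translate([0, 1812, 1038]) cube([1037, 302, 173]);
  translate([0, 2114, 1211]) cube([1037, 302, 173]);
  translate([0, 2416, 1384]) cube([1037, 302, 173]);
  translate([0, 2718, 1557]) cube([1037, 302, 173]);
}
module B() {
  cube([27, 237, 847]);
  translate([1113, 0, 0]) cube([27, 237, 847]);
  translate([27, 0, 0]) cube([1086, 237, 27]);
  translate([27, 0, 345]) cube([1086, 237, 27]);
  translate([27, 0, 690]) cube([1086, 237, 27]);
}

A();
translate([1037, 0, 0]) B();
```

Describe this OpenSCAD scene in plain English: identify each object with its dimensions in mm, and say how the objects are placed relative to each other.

A is a run of 10 identical solid stair steps. Each tread is 1037×302 mm and each step block is 173 mm high. Step 1 rests on the floor; step k is offset from step 1 by (k−1)×302 mm in y and (k−1)×173 mm in z.

B is an open bookshelf. Two side panels, each 27 mm thick, 237 mm deep and 847 mm tall, stand 1140 mm apart (outside-to-outside). Between them sit 3 shelves, each 27 mm thick and 237 mm deep, spanning the full gap between the sides. The bottom shelf rests on the floor (its underside at z = 0) and the clear gap between one shelf's top and the next shelf's underside is 318 mm.

The bookshelf is against the staircase's +x side, with their −y faces flush.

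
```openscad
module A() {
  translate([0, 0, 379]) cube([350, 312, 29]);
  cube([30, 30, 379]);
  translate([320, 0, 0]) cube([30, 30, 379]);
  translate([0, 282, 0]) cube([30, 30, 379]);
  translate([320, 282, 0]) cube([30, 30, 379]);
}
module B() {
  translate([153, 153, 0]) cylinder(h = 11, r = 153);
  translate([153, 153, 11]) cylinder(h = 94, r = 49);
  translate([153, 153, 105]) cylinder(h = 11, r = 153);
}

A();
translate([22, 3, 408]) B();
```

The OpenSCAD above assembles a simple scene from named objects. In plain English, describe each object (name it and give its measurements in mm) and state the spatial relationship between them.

A is a four-legged stool. The seat is a 350×312×29 mm slab whose top surface is at z = 408 mm; four square legs, each 30×30 mm in cross-section, run from the floor (z = 0) to the underside of the seat, each flush with a corner of the seat.

B is a spool: two coaxial disc flanges of radius 153 mm and thickness 11 mm, joined by a core cylinder of radius 49 mm and height 94 mm. The lower flange rests on z = 0 and the three cylinders share a vertical axis.

The spool is on top of the stool, centred.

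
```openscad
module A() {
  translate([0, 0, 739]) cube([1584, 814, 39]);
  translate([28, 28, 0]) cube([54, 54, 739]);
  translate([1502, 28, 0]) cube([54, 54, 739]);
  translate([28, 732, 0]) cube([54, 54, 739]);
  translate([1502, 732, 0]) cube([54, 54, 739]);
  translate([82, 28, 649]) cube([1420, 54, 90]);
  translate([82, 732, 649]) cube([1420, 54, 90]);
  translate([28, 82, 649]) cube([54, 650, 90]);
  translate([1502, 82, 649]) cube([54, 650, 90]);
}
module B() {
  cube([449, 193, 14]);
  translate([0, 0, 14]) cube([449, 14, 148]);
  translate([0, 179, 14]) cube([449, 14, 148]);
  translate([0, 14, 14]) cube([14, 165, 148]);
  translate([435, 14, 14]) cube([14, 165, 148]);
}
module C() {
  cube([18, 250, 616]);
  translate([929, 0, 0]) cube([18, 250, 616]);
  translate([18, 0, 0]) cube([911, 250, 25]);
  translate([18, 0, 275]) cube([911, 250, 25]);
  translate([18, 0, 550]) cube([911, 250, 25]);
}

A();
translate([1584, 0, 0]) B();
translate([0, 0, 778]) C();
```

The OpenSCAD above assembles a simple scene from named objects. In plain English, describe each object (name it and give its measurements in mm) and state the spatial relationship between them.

A is a table: top 1584 mm (x) × 814 mm (y), 39 mm thick, upper face at z = 778 mm, on four 54×54 mm square legs, each inset 28 mm from the nearest pair of top edges, running from z = 0 to the bottom of the top. Four apron rails, 54 mm thick and 90 mm tall, run between adjacent legs with their top edges flush with the underside of the top and their outer faces flush with the legs' outer faces.

B is an open storage box with external size 449×193×162 mm and wall thickness 14 mm (the base is also 14 mm thick). The base covers the whole footprint; the four walls stand on the base, with the y-facing walls full-width and the x-facing walls fitting between their inner faces.

C is an open bookshelf. Two side panels, each 18 mm thick, 250 mm deep and 616 mm tall, stand 947 mm apart (outside-to-outside). Between them sit 3 shelves, each 25 mm thick and 250 mm deep, spanning the full gap between the sides. The bottom shelf rests on the floor (its underside at z = 0) and the clear gap between one shelf's top and the next shelf's underside is 250 mm.

The open box is against the table's +x side, with their −y faces flush. The bookshelf is on top of the table.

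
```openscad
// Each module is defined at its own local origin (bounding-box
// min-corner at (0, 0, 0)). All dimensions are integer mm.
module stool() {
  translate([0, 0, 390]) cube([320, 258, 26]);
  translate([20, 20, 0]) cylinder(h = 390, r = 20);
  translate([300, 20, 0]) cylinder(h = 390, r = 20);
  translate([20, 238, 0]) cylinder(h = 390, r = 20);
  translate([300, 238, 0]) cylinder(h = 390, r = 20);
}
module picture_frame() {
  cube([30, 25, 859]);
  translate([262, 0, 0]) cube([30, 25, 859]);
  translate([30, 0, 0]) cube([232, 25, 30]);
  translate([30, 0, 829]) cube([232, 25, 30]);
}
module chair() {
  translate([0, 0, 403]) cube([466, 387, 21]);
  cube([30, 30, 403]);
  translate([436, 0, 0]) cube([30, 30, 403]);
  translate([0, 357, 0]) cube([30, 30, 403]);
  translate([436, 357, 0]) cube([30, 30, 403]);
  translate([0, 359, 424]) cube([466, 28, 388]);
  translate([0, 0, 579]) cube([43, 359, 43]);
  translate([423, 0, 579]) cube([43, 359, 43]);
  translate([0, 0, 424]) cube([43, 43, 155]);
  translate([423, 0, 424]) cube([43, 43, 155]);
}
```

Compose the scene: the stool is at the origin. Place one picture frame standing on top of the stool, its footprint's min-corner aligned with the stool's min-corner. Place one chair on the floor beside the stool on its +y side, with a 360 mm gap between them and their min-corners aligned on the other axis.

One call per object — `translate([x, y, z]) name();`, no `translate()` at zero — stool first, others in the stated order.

stool();
translate([0, 0, 416]) picture_frame();
translate([0, 618, 0]) chair();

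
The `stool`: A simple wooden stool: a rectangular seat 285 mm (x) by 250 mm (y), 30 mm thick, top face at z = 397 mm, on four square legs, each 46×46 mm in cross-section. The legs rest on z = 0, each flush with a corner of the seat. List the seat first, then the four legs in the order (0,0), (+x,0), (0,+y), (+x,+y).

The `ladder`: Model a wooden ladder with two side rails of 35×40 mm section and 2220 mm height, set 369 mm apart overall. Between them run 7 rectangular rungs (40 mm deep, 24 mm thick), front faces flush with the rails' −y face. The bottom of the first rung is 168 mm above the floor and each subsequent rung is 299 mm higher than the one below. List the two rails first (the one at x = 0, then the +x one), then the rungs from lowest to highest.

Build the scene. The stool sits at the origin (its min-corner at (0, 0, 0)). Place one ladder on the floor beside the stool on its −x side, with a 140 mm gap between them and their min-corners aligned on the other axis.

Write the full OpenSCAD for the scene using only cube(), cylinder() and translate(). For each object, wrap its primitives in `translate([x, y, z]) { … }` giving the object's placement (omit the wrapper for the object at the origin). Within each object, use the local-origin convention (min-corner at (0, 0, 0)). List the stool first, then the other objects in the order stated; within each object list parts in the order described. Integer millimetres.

translate([0, 0, 367]) cube([285, 250, 30]);
cube([46, 46, 367]);
translate([239, 0, 0]) cube([46, 46, 367]);
translate([0, 204, 0]) cube([46, 46, 367]);
translate([239, 204, 0]) cube([46, 46, 367]);
translate([-509, 0, 0]) {
  cube([35, 40, 2220]);
  translate([334, 0, 0]) cube([35, 40, 2220]);
  translate([35, 0, 168]) cube([299, 40, 24]);
  translate([35, 0, 467]) cube([299, 40, 24]);
  translate([35, 0, 766]) cube([299, 40, 24]);
  translate([35, 0, 1065]) cube([299, 40, 24]);
  translate([35, 0, 1364]) cube([299, 40, 24]);
  translate([35, 0, 1663]) cube([299, 40, 24]);
  translate([35, 0, 1962]) cube([299, 40, 24]);
}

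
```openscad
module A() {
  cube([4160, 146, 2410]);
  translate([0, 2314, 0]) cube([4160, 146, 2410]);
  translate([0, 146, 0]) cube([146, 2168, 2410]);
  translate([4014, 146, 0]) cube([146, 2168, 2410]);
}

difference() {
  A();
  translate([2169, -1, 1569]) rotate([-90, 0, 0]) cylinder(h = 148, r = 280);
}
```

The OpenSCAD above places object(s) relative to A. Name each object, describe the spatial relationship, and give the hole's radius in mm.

The subtracted cylinder has r = 280 mm.

A is a house frame. The house frame has a circular hole through its front wall. The hole's radius is 280 mm.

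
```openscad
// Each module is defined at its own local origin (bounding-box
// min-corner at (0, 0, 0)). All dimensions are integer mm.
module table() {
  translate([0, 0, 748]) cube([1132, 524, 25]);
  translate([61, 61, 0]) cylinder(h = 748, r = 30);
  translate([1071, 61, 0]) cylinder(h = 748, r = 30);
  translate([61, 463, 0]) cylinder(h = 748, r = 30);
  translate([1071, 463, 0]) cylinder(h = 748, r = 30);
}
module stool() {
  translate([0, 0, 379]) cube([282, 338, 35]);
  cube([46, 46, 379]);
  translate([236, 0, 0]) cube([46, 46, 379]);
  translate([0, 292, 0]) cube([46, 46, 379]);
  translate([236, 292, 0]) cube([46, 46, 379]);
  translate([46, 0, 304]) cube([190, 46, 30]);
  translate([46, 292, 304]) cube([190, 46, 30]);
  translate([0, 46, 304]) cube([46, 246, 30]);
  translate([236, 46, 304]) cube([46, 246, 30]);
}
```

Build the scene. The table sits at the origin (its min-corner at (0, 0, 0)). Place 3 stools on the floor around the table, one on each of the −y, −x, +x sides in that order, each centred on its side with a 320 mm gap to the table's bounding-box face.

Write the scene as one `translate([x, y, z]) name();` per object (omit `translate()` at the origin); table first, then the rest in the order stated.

table();
translate([425, -658, 0]) stool();
translate([-602, 93, 0]) stool();
translate([1452, 93, 0]) stool();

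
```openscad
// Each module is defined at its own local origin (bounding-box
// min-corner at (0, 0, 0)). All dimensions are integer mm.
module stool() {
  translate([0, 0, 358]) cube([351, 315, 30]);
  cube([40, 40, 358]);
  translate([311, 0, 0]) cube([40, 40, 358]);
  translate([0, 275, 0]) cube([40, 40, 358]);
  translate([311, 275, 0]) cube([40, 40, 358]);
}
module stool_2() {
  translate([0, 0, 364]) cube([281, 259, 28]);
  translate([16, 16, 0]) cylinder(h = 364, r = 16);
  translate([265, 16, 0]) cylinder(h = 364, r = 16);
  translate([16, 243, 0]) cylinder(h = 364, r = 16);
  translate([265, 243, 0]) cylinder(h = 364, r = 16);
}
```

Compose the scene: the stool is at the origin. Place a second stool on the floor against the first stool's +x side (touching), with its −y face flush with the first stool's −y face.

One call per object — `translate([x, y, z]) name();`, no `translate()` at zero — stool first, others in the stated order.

stool();
translate([351, 0, 0]) stool_2();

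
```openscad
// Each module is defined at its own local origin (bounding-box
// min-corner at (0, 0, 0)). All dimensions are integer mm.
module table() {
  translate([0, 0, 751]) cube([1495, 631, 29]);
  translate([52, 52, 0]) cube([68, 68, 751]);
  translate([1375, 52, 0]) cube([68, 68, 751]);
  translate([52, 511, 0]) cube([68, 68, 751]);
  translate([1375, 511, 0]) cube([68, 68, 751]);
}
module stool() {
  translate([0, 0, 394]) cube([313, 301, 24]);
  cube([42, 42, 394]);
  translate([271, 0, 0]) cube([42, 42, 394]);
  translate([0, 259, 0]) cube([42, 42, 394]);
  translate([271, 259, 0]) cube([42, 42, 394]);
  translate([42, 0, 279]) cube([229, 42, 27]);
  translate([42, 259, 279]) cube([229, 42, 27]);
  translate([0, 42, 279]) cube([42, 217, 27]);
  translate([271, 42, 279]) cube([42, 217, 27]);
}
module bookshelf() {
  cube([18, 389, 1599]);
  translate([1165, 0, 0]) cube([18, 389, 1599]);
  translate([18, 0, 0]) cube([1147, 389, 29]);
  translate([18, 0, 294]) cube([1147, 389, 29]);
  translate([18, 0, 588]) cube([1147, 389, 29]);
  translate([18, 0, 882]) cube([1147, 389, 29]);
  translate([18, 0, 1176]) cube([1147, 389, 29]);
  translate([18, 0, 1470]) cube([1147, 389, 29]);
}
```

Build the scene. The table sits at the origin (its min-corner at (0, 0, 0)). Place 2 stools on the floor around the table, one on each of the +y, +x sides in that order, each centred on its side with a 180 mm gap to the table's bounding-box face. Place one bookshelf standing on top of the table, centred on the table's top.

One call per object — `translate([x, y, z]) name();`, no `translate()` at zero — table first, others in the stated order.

table();
translate([591, 811, 0]) stool();
translate([1675, 165, 0]) stool();
translate([156, 121, 780]) bookshelf();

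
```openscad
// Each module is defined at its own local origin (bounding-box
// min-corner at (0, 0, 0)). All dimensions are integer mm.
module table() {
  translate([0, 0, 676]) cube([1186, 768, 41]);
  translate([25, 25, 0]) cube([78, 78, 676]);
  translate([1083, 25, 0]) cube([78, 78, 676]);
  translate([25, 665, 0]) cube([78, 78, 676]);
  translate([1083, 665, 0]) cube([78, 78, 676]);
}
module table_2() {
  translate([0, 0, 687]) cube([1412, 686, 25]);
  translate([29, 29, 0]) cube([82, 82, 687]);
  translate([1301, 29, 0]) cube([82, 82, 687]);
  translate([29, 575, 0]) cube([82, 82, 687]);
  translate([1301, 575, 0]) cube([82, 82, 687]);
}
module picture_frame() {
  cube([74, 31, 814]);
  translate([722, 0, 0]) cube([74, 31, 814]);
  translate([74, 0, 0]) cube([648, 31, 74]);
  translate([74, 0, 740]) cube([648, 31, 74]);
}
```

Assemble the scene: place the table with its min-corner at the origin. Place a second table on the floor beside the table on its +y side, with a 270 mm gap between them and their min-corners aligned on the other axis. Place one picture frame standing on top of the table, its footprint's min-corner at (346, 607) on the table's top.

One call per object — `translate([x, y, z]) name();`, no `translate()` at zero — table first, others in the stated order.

table();
translate([0, 1038, 0]) table_2();
translate([346, 607, 717]) picture_frame();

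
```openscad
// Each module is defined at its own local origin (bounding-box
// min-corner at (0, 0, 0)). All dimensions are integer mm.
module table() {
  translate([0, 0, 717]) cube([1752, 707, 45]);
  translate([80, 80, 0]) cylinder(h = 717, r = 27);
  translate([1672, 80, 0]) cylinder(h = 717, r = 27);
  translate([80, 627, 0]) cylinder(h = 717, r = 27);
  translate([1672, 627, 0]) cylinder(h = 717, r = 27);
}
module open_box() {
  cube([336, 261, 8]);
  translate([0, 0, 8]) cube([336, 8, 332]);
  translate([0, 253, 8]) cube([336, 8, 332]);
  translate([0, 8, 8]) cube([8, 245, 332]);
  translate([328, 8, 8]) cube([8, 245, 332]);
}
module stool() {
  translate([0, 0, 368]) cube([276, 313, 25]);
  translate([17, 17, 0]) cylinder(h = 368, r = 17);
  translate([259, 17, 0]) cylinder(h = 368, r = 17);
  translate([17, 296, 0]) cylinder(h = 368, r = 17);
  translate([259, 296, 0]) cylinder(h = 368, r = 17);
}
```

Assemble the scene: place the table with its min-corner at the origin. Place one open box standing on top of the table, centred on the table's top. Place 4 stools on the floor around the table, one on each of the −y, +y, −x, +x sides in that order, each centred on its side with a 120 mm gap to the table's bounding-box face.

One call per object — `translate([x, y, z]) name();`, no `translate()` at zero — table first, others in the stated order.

table();
translate([708, 223, 762]) open_box();
translate([738, -433, 0]) stool();
translate([738, 827, 0]) stool();
translate([-396, 197, 0]) stool();
translate([1872, 197, 0]) stool();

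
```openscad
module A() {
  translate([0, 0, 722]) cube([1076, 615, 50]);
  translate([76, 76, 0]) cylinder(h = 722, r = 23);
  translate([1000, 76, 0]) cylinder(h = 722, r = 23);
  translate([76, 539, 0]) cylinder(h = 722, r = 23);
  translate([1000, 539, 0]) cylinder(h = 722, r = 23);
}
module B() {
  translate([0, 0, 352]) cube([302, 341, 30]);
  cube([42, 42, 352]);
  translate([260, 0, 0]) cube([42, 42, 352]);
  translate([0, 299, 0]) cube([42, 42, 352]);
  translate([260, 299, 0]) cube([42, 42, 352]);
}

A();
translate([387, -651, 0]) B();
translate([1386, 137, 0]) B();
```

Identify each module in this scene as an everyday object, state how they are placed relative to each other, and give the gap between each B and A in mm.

A is a table. B is a stool. Two stools sit around the table at the −y, +x sides. The gap between each stool and the table is 310 mm.

Each stool's nearest face is 310 mm from the table's bounding box.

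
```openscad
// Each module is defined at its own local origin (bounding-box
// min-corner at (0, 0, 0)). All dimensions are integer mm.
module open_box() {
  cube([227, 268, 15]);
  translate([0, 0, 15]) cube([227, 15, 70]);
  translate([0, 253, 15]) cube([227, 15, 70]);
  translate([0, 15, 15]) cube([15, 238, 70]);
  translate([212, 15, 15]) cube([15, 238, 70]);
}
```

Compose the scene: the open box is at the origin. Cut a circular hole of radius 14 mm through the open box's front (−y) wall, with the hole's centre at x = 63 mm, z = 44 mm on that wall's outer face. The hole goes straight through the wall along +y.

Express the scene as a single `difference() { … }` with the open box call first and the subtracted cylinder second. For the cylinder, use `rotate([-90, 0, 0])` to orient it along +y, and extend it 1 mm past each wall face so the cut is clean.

difference() {
  open_box();
  translate([63, -1, 44]) rotate([-90, 0, 0]) cylinder(h = 17, r = 14);
}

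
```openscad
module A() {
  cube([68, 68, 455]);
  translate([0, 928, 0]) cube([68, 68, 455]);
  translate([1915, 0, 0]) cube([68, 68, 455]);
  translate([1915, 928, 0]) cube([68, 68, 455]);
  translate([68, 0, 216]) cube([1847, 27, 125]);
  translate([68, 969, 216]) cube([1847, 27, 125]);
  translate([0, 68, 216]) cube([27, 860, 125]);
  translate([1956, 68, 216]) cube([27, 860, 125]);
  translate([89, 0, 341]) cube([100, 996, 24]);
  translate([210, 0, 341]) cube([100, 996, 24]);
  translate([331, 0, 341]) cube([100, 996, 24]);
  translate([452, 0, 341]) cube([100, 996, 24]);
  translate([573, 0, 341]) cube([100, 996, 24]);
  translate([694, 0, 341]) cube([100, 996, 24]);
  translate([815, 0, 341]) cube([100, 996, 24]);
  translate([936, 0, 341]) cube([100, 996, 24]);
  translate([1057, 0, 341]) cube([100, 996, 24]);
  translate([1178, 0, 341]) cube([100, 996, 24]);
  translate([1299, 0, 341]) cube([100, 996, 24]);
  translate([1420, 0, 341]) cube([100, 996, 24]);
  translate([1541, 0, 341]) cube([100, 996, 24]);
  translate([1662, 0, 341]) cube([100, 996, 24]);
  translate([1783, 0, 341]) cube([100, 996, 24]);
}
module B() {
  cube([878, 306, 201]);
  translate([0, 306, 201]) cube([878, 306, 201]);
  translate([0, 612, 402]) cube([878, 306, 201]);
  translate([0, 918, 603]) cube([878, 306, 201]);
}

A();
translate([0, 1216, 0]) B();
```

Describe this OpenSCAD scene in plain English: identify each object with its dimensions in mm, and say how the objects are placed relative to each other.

A is a bed frame 1983 mm long (x) by 996 mm wide (y). Four 68×68 mm corner posts, 455 mm tall, at the corners of the footprint. Four rails of 27 mm thickness and 125 mm height run between adjacent posts with their undersides at z = 216 mm, their outer faces flush with the outside of the frame (the two x-running rails run between the posts' inner faces; the two y-running rails run between the posts' inner faces). 15 slats, each 100 mm wide (x) and 24 mm thick, lie across the top of the two x-running rails, running the full 996 mm width of the frame in y; the slats are evenly spaced along x between the inner faces of the end posts with equal gaps (rounded down to the nearest mm) at the −x end and between each pair — any rounding remainder accumulates at the +x end.

B is a straight staircase of 4 solid steps. Each step is 878 mm wide (x), 306 mm deep (y, the going) and 201 mm tall (the rise). The first step rests on the floor; each subsequent step sits one going further in +y and one rise higher in +z, directly behind and above the previous step with no overlap.

The staircase is on the floor beside the bed frame on its +y side.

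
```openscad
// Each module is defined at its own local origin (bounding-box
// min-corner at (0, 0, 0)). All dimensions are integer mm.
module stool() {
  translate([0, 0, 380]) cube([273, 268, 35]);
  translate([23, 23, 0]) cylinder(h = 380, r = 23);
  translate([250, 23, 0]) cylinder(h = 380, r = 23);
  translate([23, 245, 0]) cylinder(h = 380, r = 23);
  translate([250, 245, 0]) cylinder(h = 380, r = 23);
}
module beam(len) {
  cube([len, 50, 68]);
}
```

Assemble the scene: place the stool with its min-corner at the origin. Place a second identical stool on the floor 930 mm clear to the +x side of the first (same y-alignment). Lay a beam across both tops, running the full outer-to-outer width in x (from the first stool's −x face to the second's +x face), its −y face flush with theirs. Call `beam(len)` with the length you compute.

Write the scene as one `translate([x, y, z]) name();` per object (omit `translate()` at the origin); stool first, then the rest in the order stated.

stool();
translate([1203, 0, 0]) stool();
translate([0, 0, 415]) beam(1476);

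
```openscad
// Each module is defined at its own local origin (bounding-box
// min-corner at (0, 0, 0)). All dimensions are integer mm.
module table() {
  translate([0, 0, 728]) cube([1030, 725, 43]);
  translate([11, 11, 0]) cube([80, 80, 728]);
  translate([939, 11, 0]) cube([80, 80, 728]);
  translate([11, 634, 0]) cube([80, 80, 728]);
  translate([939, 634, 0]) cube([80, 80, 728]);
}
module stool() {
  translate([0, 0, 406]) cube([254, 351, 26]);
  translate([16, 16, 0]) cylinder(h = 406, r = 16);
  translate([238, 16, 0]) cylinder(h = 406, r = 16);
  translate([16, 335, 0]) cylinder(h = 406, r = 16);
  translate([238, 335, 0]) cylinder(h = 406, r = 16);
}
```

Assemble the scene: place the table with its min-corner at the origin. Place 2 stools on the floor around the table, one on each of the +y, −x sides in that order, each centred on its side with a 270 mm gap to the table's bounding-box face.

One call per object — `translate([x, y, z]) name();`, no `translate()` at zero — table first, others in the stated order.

table();
translate([388, 995, 0]) stool();
translate([-524, 187, 0]) stool();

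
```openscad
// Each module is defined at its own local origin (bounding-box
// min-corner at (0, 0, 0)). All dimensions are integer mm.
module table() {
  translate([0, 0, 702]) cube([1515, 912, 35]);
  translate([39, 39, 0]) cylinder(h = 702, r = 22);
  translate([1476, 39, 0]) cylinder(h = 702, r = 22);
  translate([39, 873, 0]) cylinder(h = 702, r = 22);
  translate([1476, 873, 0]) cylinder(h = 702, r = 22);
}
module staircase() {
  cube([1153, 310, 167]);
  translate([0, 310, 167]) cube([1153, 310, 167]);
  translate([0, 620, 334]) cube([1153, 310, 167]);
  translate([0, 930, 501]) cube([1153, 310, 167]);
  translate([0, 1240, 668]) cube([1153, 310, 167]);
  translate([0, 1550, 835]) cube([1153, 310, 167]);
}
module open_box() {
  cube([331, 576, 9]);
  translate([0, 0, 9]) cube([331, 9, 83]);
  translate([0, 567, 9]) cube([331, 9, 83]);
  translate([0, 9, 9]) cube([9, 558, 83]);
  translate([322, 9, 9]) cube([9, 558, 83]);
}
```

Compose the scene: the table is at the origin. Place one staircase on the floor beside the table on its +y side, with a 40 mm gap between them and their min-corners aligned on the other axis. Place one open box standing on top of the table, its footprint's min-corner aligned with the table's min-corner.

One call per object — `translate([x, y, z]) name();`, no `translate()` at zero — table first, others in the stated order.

table();
translate([0, 952, 0]) staircase();
translate([0, 0, 737]) open_box();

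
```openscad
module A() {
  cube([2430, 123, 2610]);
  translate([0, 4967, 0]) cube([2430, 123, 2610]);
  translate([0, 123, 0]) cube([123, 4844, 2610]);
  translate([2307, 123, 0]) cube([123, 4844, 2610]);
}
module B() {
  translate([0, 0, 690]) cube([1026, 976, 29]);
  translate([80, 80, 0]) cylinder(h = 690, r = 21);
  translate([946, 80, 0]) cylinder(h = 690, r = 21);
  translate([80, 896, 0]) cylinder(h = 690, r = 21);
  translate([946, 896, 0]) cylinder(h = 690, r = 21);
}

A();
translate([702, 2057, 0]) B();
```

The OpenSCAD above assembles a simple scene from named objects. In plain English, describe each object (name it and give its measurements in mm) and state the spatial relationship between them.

A is a box-shaped house frame (walls only): outside footprint 2430×5090 mm, wall height 2610 mm, wall thickness 123 mm. The two y-facing walls run the full x-width; the two x-facing walls fit between the inner faces of the y-facing walls.

B is a table with a 1026×976 mm rectangular top, 29 mm thick, top surface at z = 719 mm, supported by four round legs of 42 mm diameter, each leg's bounding box inset 59 mm from the nearest pair of top edges, running from the floor.

The table sits inside the house frame, centred.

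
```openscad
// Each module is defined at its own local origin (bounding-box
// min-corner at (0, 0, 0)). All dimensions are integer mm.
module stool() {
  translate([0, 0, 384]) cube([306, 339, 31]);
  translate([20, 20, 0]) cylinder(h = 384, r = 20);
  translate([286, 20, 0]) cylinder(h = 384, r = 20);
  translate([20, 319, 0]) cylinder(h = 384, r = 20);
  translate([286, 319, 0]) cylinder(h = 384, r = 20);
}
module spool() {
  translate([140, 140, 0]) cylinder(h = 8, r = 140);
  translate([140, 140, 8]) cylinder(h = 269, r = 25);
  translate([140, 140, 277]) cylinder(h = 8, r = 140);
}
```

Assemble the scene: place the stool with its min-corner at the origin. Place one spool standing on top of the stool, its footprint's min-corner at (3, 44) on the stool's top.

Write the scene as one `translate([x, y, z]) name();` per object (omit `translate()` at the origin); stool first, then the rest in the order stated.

stool();
translate([3, 44, 415]) spool();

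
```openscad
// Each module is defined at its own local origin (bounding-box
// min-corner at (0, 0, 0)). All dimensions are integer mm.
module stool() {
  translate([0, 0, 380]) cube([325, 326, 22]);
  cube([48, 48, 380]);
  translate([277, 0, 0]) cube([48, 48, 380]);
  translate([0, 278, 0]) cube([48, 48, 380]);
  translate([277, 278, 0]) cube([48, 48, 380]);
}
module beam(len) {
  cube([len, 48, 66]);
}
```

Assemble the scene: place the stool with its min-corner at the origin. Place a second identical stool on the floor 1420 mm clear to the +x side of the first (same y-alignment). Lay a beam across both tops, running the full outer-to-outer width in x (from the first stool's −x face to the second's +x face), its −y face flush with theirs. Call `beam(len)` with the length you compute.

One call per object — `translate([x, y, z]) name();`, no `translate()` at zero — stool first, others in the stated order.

stool();
translate([1745, 0, 0]) stool();
translate([0, 0, 402]) beam(2070);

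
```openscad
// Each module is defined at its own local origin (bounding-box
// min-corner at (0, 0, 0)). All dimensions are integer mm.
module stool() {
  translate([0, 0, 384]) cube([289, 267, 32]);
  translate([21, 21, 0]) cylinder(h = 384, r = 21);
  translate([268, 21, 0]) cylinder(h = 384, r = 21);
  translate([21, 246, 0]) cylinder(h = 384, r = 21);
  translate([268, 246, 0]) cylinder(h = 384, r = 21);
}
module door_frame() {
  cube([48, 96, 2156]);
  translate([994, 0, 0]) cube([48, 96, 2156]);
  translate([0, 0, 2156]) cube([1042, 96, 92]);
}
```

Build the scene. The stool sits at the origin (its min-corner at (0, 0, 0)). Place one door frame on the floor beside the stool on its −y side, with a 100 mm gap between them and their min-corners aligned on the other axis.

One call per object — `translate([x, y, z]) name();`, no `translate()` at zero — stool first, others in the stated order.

stool();
translate([0, -196, 0]) door_frame();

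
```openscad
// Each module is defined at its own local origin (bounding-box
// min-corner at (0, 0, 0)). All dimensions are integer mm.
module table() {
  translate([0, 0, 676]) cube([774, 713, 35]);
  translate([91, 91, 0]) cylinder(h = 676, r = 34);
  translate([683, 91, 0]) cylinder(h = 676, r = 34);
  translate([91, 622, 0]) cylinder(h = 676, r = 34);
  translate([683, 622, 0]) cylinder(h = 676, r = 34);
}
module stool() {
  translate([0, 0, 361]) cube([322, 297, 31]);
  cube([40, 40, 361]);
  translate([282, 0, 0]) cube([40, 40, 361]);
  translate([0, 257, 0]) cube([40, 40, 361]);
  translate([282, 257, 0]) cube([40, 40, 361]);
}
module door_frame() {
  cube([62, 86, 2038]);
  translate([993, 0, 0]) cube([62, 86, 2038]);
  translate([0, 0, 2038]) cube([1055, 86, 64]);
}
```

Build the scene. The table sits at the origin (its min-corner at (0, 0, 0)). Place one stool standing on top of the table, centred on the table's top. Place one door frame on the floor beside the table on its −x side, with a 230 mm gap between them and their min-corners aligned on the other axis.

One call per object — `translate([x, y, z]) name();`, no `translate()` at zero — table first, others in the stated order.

table();
translate([226, 208, 711]) stool();
translate([-1285, 0, 0]) door_frame();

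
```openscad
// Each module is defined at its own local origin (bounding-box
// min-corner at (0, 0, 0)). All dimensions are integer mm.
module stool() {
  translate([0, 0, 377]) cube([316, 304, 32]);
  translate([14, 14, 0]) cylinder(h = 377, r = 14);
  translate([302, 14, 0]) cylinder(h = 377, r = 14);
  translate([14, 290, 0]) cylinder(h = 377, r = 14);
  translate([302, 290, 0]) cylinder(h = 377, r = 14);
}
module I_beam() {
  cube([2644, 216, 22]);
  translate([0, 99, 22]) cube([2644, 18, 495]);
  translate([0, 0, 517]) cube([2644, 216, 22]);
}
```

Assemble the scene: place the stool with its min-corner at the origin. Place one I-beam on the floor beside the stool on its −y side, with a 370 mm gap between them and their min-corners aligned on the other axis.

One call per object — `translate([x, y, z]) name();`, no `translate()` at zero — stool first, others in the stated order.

stool();
translate([0, -586, 0]) I_beam();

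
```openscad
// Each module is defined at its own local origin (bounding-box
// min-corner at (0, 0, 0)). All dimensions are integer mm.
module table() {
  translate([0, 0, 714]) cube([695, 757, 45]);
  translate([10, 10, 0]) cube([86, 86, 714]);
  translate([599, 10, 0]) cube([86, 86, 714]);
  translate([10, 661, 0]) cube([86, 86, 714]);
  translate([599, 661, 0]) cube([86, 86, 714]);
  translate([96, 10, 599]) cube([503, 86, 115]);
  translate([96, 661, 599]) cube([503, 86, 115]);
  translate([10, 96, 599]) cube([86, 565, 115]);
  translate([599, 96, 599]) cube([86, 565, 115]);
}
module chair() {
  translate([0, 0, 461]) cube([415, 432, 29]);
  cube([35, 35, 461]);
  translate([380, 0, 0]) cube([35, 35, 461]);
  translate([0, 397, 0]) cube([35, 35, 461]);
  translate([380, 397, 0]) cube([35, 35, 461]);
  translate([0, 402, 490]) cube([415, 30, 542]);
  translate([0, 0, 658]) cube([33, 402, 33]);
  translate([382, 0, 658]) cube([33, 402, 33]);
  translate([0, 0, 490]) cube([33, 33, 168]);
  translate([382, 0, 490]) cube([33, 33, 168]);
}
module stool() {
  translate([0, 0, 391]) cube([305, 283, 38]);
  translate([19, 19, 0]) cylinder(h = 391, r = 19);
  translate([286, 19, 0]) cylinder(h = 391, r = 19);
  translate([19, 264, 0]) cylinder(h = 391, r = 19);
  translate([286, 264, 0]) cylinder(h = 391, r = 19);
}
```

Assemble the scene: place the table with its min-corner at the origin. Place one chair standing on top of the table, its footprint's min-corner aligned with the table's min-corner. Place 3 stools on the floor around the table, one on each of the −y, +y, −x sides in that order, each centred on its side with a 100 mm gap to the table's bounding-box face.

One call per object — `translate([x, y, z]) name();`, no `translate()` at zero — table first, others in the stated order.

table();
translate([0, 0, 759]) chair();
translate([195, -383, 0]) stool();
translate([195, 857, 0]) stool();
translate([-405, 237, 0]) stool();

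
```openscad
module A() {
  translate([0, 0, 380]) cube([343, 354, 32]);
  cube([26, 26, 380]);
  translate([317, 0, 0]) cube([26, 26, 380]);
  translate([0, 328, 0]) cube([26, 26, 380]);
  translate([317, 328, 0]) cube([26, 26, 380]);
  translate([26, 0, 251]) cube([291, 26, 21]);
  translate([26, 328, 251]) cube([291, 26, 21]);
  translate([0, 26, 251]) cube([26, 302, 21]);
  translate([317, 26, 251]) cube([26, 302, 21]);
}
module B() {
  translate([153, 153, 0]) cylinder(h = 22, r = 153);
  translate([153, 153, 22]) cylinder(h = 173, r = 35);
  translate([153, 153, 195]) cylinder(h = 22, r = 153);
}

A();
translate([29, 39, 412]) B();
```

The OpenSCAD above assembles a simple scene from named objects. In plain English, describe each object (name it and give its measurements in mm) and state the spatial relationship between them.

A is a four-legged stool. The seat is 343×354 mm, 32 mm thick, top at z = 412 mm. It stands on four square legs, each 26×26 mm in cross-section, from z = 0 to the seat underside, each flush with a corner of the seat. Four stretchers, 26 mm wide and 21 mm tall, connect adjacent legs with their undersides at z = 251 mm, each running between the inner faces of the legs it joins and aligned with the legs' outer faces on the other axis.

B is a spool: two coaxial disc flanges of radius 153 mm and thickness 22 mm, joined by a core cylinder of radius 35 mm and height 173 mm. The lower flange rests on z = 0 and the three cylinders share a vertical axis.

The spool is on top of the stool.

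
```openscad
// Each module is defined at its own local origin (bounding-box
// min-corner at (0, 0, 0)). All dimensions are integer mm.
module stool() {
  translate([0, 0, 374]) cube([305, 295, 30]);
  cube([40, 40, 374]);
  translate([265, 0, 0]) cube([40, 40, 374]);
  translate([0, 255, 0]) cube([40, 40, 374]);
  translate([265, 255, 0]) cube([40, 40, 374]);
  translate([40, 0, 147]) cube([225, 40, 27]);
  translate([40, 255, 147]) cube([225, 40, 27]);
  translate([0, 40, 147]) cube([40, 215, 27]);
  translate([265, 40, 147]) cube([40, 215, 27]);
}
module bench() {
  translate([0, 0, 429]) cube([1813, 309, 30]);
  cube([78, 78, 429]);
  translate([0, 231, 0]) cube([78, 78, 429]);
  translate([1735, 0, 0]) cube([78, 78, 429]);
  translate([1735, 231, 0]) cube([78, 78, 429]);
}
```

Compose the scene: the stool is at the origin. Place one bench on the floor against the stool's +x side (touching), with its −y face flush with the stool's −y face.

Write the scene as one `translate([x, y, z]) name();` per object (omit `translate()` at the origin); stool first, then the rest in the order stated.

stool();
translate([305, 0, 0]) bench();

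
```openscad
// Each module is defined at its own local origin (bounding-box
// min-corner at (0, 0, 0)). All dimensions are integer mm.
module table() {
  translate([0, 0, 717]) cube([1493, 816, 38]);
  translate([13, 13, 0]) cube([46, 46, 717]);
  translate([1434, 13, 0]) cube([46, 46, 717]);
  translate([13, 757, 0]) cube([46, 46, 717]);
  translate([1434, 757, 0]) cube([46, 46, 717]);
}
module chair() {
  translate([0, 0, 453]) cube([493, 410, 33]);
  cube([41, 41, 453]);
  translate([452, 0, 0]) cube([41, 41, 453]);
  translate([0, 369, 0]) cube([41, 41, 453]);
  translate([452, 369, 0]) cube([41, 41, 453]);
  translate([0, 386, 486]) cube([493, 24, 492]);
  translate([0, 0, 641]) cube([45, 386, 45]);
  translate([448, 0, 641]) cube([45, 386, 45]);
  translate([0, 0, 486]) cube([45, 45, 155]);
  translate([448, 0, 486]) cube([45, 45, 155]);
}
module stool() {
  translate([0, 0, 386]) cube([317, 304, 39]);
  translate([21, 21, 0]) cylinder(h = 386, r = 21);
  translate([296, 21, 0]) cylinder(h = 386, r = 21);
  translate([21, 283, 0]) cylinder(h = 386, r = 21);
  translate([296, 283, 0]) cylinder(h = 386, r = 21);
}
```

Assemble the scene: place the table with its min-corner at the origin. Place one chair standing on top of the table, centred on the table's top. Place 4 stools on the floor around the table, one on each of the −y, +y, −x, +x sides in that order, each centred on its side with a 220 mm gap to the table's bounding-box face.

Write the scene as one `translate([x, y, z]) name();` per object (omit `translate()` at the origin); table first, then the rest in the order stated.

table();
translate([500, 203, 755]) chair();
translate([588, -524, 0]) stool();
translate([588, 1036, 0]) stool();
translate([-537, 256, 0]) stool();
translate([1713, 256, 0]) stool();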